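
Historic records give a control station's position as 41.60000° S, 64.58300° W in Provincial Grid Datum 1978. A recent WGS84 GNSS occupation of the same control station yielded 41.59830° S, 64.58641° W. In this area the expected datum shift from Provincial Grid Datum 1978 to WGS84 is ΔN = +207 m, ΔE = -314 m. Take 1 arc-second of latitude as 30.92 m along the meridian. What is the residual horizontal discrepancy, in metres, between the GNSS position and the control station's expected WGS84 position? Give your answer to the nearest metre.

Observed coordinate differences: Δφ = +0.00170°, Δλ = -0.00341°.
Converting to metres (1° lat = 111312 m, cos φ = 0.747798): observed ΔN = 189.2 m, observed ΔE = -283.8 m.
Subtracting the expected shift leaves a residual of 189.2 − (207) = -17.8 m north and -283.8 − (-314) = 30.2 m east.
Residual distance = √((-17.8)² + 30.2²) = 35.0 m.

35 m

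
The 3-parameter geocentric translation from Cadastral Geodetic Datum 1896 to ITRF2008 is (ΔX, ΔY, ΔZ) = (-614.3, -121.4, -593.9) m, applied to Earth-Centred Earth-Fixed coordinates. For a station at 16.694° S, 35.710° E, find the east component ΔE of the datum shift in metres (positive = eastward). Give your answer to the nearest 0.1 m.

At φ = -16.694°, λ = 35.710°: sin φ = -0.287260, cos φ = 0.957853, sin λ = 0.583683, cos λ = 0.811982.
ΔE = −sin λ·ΔX + cos λ·ΔY = −(0.583683)·(-614.3) + (0.811982)·(-121.4) = 259.98 m.

ΔE = 260.0 m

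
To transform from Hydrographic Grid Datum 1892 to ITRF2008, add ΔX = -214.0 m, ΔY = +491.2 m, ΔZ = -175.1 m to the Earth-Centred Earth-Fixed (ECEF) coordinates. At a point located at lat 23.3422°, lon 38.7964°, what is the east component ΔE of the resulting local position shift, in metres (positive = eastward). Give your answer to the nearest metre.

ΔE = 517 m

At φ = 23.3422°, λ = 38.7964°: sin φ = 0.396222, cos φ = 0.918155, sin λ = 0.626555, cos λ = 0.779377.
ΔE = −sin λ·ΔX + cos λ·ΔY = −(0.626555)·(-214.0) + (0.779377)·(491.2) = 516.91 m.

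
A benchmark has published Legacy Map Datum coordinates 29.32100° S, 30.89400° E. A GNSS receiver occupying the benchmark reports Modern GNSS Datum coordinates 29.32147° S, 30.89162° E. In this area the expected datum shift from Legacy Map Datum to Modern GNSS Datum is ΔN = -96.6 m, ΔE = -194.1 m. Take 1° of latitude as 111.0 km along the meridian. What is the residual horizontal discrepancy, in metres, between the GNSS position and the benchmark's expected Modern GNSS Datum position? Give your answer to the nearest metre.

57 m

Observed coordinate differences: Δφ = -0.00047°, Δλ = -0.00238°.
Converting to metres (1° lat = 111000 m, cos φ = 0.871890): observed ΔN = -52.2 m, observed ΔE = -230.3 m.
Subtracting the expected shift leaves a residual of -52.2 − (-96.6) = 44.4 m north and -230.3 − (-194.1) = -36.2 m east.
Residual distance = √(44.4² + (-36.2)²) = 57.3 m.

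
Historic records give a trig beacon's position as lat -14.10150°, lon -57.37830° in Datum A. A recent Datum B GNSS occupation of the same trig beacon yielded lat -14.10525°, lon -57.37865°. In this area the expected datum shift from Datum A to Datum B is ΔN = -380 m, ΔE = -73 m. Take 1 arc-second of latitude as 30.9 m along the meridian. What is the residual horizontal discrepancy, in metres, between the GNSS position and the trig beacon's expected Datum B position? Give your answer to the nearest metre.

51 m

Observed coordinate differences: Δφ = -0.00375°, Δλ = -0.00035°.
Converting to metres (1° lat = 111240 m, cos φ = 0.969866): observed ΔN = -417.2 m, observed ΔE = -37.8 m.
Subtracting the expected shift leaves a residual of -417.2 − (-380) = -37.2 m north and -37.8 − (-73) = 35.2 m east.
Residual distance = √((-37.2)² + 35.2²) = 51.2 m.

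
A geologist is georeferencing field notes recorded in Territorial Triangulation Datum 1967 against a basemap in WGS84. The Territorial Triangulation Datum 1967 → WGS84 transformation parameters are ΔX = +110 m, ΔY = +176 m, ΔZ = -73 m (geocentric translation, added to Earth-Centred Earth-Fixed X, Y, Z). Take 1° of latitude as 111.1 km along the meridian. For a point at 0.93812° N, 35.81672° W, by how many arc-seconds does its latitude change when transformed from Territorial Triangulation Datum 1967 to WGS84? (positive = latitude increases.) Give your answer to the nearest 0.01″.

sin φ = 0.016373, cos φ = 0.999866, sin λ = -0.585194, cos λ = 0.810893.
North component: ΔN = −sin φ cos λ·ΔX − sin φ sin λ·ΔY + cos φ·ΔZ = −(0.016373)(0.810893)(110) − (0.016373)(-0.585194)(176) + (0.999866)(-73) = -72.76 m.
1° of latitude spans 111100 m, so Δφ = -72.76 / 111100 × 3600 = -2.358″.

Δφ = -2.36″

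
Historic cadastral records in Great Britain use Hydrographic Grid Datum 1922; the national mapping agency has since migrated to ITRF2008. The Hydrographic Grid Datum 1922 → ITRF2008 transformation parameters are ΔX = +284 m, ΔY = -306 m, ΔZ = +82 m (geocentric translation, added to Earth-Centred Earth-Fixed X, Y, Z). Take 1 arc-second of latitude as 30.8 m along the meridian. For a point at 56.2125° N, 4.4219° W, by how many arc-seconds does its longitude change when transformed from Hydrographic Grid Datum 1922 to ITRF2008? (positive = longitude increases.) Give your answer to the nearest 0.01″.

Δλ = -16.53″

sin φ = 0.831106, cos φ = 0.556114, sin λ = -0.077100, cos λ = 0.997023.
East component: ΔE = −sin λ·ΔX + cos λ·ΔY = −(-0.077100)(284) + (0.997023)(-306) = -283.19 m.
1° of latitude spans 3600 × 30.80 = 110880 m; at latitude φ, 1° of longitude spans that × cos φ = 61662.0 m, so Δλ = -283.19 / 61662.0 × 3600 = -16.534″.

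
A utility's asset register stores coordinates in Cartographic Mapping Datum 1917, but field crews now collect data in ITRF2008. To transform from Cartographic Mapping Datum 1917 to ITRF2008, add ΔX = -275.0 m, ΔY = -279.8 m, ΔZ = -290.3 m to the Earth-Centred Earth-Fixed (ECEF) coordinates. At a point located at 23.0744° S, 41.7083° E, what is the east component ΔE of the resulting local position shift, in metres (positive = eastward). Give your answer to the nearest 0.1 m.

The local east axis at (φ, λ) is (−sin λ, cos λ, 0), so ΔE = −sin(41.7083°)·(-275.0) + cos(41.7083°)·(-279.8) = -25.91 m.

ΔE = -25.9 m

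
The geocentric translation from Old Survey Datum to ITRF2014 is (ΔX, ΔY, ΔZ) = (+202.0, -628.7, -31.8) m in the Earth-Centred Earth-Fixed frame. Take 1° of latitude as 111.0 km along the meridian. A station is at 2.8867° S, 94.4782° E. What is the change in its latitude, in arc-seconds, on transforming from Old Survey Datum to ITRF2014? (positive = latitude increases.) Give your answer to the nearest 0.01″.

Δφ = -2.08″

sin φ = -0.050361, cos φ = 0.998731, sin λ = 0.996947, cos λ = -0.078080.
North component: ΔN = −sin φ cos λ·ΔX − sin φ sin λ·ΔY + cos φ·ΔZ = −(-0.050361)(-0.078080)(202.0) − (-0.050361)(0.996947)(-628.7) + (0.998731)(-31.8) = -64.12 m.
1° of latitude spans 111000 m, so Δφ = -64.12 / 111000 × 3600 = -2.080″.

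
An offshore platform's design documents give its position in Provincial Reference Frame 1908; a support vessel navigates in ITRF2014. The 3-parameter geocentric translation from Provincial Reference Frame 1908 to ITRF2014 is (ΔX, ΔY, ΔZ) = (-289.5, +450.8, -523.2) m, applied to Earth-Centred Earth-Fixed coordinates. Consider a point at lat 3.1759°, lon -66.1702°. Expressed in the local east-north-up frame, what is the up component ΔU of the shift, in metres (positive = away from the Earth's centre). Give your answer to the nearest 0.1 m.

At φ = 3.1759°, λ = -66.1702°: sin φ = 0.055402, cos φ = 0.998464, sin λ = -0.914750, cos λ = 0.404021.
ΔU = cos φ cos λ·ΔX + cos φ sin λ·ΔY + sin φ·ΔZ = (0.998464)(0.404021)(-289.5) + (0.998464)(-0.914750)(450.8) + (0.055402)(-523.2) = -557.51 m.

ΔU = -557.5 m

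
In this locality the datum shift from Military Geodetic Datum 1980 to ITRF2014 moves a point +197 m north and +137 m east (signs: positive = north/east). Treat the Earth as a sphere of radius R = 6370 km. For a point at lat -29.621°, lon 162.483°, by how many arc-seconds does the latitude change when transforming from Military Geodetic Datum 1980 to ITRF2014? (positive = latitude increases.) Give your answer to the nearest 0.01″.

On a sphere of radius R, 1 rad of latitude = R, so Δφ = ΔN / R = 197.0 / 6370000 = 3.0926e-05 rad = 6.379″.

Δφ = 6.38″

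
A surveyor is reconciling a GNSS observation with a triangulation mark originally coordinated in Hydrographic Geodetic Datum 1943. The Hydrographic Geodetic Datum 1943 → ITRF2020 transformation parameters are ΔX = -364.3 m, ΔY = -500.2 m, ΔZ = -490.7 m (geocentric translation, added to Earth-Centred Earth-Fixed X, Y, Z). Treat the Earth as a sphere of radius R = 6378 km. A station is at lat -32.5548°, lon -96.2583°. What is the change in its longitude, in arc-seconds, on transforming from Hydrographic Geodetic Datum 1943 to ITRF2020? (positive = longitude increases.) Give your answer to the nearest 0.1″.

Δλ = -11.8″

sin φ = -0.538106, cos φ = 0.842877, sin λ = -0.994041, cos λ = -0.109011.
East component: ΔE = −sin λ·ΔX + cos λ·ΔY = −(-0.994041)(-364.3) + (-0.109011)(-500.2) = -307.60 m.
1° of latitude spans πR/180 = 111317 m; at latitude φ, 1° of longitude spans that × cos φ = 93826.6 m, so Δλ = -307.60 / 93826.6 × 3600 = -11.802″.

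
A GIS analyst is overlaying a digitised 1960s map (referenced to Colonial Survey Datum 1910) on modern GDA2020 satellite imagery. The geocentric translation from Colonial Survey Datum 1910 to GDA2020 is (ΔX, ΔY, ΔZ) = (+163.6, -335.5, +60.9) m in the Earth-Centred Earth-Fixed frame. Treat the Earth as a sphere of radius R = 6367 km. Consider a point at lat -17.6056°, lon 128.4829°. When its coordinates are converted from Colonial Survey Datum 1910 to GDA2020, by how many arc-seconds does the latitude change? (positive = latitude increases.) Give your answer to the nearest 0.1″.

Δφ = -1.7″

sin φ = -0.302463, cos φ = 0.953161, sin λ = 0.782794, cos λ = -0.622281.
North component: ΔN = −sin φ cos λ·ΔX − sin φ sin λ·ΔY + cos φ·ΔZ = −(-0.302463)(-0.622281)(163.6) − (-0.302463)(0.782794)(-335.5) + (0.953161)(60.9) = -52.18 m.
1° of latitude spans πR/180 = 111125 m, so Δφ = -52.18 / 111125 × 3600 = -1.690″.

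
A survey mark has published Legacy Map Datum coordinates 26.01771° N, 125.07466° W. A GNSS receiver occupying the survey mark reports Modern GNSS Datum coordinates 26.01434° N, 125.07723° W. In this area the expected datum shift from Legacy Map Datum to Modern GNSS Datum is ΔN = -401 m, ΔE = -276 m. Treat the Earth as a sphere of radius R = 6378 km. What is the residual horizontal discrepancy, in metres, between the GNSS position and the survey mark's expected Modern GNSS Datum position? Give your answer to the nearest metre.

Observed coordinate differences: Δφ = -0.00337°, Δλ = -0.00257°.
Converting to metres (1° lat = 111317 m, cos φ = 0.898659): observed ΔN = -375.1 m, observed ΔE = -257.1 m.
Subtracting the expected shift leaves a residual of -375.1 − (-401) = 25.9 m north and -257.1 − (-276) = 18.9 m east.
Residual distance = √(25.9² + 18.9²) = 32.0 m.

32 m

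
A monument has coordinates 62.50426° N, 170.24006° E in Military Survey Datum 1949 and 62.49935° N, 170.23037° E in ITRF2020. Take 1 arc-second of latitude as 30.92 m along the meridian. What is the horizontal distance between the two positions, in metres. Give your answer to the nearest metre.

Δφ = 62.49935° − 62.50426° = -0.00491°; Δλ = 170.23037° − 170.24006° = -0.00969°.
1° of latitude = 3600 × 30.92 = 111312 m.
ΔN = Δφ × 111312 = -546.5 m; ΔE = Δλ × 111312 × cos(62.50426°) = -0.00969 × 111312 × 0.461683 = -498.0 m.
Distance = √(ΔE² + ΔN²) = √((-498.0)² + (-546.5)²) = 739.4 m.

739 m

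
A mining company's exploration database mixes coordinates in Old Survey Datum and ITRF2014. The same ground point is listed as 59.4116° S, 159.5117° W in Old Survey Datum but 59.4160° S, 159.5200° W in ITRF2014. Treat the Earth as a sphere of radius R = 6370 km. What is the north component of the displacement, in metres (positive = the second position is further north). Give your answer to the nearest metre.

ΔN = -489 m

Δφ = -59.4160° − -59.4116° = -0.0044°; Δλ = -159.5200° − -159.5117° = -0.0083°.
1° along a meridian = πR/180 = 111177 m.
ΔN = Δφ × 111177 = -489.2 m; ΔE = Δλ × 111177 × cos(-59.4116°) = -0.0083 × 111177 × 0.508867 = -469.6 m.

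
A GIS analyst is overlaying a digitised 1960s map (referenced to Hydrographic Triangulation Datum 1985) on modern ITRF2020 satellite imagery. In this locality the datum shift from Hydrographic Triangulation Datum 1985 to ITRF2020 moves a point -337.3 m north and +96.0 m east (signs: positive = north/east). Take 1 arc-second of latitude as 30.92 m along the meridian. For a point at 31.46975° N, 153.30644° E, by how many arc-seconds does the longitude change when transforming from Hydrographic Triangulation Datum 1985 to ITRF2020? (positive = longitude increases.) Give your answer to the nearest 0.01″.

Δλ = 3.64″

At latitude 31.46975°, cos φ = 0.852916.
1″ of longitude at this latitude = 30.92 × cos φ = 26.3722 m, so Δλ = 96.0 / 26.3722 = 3.640″.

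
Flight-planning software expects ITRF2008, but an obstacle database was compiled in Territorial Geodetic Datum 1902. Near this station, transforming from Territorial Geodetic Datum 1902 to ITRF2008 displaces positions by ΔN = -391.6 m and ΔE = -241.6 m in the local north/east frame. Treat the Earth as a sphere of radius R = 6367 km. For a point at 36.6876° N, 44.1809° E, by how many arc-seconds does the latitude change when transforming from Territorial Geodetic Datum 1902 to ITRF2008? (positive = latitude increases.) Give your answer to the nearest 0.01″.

On a sphere of radius R, 1 rad of latitude = R, so Δφ = ΔN / R = -391.6 / 6367000 = -6.1505e-05 rad = -12.686″.

Δφ = -12.69″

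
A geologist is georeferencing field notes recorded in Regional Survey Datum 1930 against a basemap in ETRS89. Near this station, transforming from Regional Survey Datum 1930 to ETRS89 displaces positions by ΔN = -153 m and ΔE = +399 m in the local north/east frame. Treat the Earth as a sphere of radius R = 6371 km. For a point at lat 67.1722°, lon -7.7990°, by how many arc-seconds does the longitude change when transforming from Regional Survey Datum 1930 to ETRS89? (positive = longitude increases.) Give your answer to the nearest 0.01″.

At latitude 67.1722°, cos φ = 0.387963.
One radian of longitude at latitude φ spans R cos φ, so Δλ = ΔE / (R cos φ) = 399.0 / (6371000 × 0.387963) = 1.6143e-04 rad = 33.297″.

Δλ = 33.30″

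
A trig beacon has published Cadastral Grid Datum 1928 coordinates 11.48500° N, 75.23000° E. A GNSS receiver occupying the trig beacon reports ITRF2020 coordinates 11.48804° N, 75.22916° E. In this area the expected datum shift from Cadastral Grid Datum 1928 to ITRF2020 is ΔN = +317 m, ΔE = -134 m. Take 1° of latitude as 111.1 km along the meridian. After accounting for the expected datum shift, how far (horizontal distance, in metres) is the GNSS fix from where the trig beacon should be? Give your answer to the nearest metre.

Observed coordinate differences: Δφ = +0.00304°, Δλ = -0.00084°.
Converting to metres (1° lat = 111100 m, cos φ = 0.979977): observed ΔN = 337.7 m, observed ΔE = -91.5 m.
Subtracting the expected shift leaves a residual of 337.7 − (317) = 20.7 m north and -91.5 − (-134) = 42.5 m east.
Residual distance = √(20.7² + 42.5²) = 47.3 m.

47 m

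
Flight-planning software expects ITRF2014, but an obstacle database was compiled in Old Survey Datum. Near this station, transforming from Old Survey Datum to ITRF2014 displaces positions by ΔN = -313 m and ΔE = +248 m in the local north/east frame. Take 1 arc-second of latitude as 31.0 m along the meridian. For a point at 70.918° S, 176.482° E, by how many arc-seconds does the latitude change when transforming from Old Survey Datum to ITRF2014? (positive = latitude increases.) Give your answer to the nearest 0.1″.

1″ of latitude = 31.00 m, so Δφ = -313.0 / 31.00 = -10.097″.

Δφ = -10.1″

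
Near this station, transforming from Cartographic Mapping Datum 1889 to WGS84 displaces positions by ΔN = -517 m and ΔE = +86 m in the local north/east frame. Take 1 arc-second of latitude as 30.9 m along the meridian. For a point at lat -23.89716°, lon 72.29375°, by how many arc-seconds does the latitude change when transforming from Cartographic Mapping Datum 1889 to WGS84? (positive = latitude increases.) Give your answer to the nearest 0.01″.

Δφ = -16.73″

1″ of latitude = 30.90 m, so Δφ = -517.0 / 30.90 = -16.731″.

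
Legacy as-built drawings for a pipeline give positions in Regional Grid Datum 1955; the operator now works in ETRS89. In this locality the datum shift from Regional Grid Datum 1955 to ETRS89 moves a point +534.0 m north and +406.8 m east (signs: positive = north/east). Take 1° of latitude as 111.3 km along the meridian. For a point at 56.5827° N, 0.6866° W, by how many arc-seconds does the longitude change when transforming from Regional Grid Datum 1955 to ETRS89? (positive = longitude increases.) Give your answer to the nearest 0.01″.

Δλ = 23.89″

At latitude 56.5827°, cos φ = 0.550733.
1° of longitude at this latitude = 111.3 × cos φ = 61.30 km, so Δλ = 406.8 / 61296.6 = 0.0066366° = 23.892″.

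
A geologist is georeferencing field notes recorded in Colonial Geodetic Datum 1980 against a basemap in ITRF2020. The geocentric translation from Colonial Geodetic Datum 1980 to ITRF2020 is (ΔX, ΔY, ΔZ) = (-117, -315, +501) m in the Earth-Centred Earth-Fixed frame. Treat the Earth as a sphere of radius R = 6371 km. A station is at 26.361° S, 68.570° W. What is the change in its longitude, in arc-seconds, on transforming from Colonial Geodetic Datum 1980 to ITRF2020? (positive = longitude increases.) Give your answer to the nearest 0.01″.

sin φ = -0.444025, cos φ = 0.896014, sin λ = -0.930865, cos λ = 0.365364.
East component: ΔE = −sin λ·ΔX + cos λ·ΔY = −(-0.930865)(-117) + (0.365364)(-315) = -224.00 m.
1° of latitude spans πR/180 = 111195 m; at latitude φ, 1° of longitude spans that × cos φ = 99632.2 m, so Δλ = -224.00 / 99632.2 × 3600 = -8.094″.

Δλ = -8.09″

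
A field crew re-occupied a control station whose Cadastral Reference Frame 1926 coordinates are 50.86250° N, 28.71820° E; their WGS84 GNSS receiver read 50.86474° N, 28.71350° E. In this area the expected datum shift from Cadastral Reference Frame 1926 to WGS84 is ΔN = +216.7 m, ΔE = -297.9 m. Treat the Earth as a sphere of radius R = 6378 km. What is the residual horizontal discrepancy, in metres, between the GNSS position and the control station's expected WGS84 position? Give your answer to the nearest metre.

Observed coordinate differences: Δφ = +0.00224°, Δλ = -0.00470°.
Converting to metres (1° lat = 111317 m, cos φ = 0.631184): observed ΔN = 249.4 m, observed ΔE = -330.2 m.
Subtracting the expected shift leaves a residual of 249.4 − (216.7) = 32.7 m north and -330.2 − (-297.9) = -32.3 m east.
Residual distance = √(32.7² + (-32.3)²) = 45.9 m.

46 m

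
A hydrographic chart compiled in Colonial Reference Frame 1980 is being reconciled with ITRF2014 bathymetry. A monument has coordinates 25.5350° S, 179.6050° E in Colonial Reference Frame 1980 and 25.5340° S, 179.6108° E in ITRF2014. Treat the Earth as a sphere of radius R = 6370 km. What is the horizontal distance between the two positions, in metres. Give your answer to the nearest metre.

Δφ = -25.5340° − -25.5350° = +0.0010°; Δλ = 179.6108° − 179.6050° = +0.0058°.
1° along a meridian = πR/180 = 111177 m.
ΔN = Δφ × 111177 = 111.2 m; ΔE = Δλ × 111177 × cos(-25.5350°) = +0.0058 × 111177 × 0.902322 = 581.8 m.
Distance = √(ΔE² + ΔN²) = √(581.8² + 111.2²) = 592.4 m.

592 m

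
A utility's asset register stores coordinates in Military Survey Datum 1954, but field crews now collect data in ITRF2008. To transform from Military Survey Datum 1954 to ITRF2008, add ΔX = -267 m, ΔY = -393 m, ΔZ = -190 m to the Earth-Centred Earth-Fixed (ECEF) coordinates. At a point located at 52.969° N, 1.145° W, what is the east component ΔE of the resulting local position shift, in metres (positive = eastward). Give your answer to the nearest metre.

The local east axis at (φ, λ) is (−sin λ, cos λ, 0), so ΔE = −sin(-1.145°)·(-267) + cos(-1.145°)·(-393) = -398.26 m.

ΔE = -398 m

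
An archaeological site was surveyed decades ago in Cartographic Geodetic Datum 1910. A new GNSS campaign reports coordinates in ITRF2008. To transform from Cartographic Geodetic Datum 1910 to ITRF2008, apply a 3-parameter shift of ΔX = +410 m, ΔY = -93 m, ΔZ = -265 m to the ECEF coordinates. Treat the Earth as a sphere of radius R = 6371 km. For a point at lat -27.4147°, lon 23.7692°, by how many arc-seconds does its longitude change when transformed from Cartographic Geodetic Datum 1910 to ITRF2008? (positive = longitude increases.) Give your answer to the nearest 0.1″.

Δλ = -9.1″

sin φ = -0.460428, cos φ = 0.887697, sin λ = 0.403053, cos λ = 0.915176.
East component: ΔE = −sin λ·ΔX + cos λ·ΔY = −(0.403053)(410) + (0.915176)(-93) = -250.36 m.
1° of latitude spans πR/180 = 111195 m; at latitude φ, 1° of longitude spans that × cos φ = 98707.4 m, so Δλ = -250.36 / 98707.4 × 3600 = -9.131″.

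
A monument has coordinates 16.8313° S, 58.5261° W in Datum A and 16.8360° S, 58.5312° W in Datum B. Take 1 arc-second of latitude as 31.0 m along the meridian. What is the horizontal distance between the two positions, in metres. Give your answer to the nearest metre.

Δφ = -16.8360° − -16.8313° = -0.0047°; Δλ = -58.5312° − -58.5261° = -0.0051°.
1° of latitude = 3600 × 31.00 = 111600 m.
ΔN = Δφ × 111600 = -524.5 m; ΔE = Δλ × 111600 × cos(-16.8313°) = -0.0051 × 111600 × 0.957161 = -544.8 m.
Distance = √(ΔE² + ΔN²) = √((-544.8)² + (-524.5)²) = 756.2 m.

756 m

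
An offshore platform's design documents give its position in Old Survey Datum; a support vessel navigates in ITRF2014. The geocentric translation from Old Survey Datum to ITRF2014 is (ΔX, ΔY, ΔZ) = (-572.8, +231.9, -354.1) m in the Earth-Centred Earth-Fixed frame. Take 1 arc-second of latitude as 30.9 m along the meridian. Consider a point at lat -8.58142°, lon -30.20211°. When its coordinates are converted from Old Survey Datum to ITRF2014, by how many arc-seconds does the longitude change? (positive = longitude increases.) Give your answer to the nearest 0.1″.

sin φ = -0.149215, cos φ = 0.988805, sin λ = -0.503052, cos λ = 0.864256.
East component: ΔE = −sin λ·ΔX + cos λ·ΔY = −(-0.503052)(-572.8) + (0.864256)(231.9) = -87.73 m.
1° of latitude spans 3600 × 30.90 = 111240 m; at latitude φ, 1° of longitude spans that × cos φ = 109994.6 m, so Δλ = -87.73 / 109994.6 × 3600 = -2.871″.

Δλ = -2.9″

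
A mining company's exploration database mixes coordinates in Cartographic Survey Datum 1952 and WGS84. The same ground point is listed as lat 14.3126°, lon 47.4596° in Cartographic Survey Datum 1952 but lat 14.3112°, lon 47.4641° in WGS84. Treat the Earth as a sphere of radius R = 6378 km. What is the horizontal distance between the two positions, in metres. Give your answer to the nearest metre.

Δφ = 14.3112° − 14.3126° = -0.0014°; Δλ = 47.4641° − 47.4596° = +0.0045°.
1° along a meridian = πR/180 = 111317 m.
ΔN = Δφ × 111317 = -155.8 m; ΔE = Δλ × 111317 × cos(14.3126°) = +0.0045 × 111317 × 0.968961 = 485.4 m.
Distance = √(ΔE² + ΔN²) = √(485.4² + (-155.8)²) = 509.8 m.

510 m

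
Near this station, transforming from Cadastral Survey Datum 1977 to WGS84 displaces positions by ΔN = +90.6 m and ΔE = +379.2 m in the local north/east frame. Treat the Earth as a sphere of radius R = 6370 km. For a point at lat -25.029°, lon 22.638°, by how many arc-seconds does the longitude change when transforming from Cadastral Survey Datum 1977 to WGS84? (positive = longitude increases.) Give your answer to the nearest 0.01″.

Δλ = 13.55″

At latitude -25.029°, cos φ = 0.906094.
One radian of longitude at latitude φ spans R cos φ, so Δλ = ΔE / (R cos φ) = 379.2 / (6370000 × 0.906094) = 6.5699e-05 rad = 13.551″.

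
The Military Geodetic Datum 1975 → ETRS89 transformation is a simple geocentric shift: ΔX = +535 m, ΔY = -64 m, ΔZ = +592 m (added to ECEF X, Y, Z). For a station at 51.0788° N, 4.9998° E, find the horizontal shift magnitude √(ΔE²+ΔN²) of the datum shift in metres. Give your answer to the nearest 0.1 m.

The local east axis at (φ, λ) is (−sin λ, cos λ, 0), so ΔE = −sin(4.9998°)·535 + cos(4.9998°)·(-64) = -110.38 m.
The local north axis is (−sin φ cos λ, −sin φ sin λ, cos φ), giving ΔN = -414.652 + 4.340 + 371.925 = -38.39 m.
Horizontal magnitude = √(ΔE² + ΔN²) = √((-110.38)² + (-38.39)²) = 116.87 m.

116.9 m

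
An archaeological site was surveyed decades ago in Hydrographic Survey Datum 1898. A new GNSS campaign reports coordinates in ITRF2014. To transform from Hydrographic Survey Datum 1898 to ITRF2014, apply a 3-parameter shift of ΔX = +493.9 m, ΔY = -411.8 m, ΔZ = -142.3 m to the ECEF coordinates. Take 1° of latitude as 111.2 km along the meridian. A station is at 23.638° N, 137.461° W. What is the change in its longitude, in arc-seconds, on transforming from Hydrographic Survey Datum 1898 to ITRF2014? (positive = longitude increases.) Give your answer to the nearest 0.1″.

Δλ = 22.5″

sin φ = 0.400957, cos φ = 0.916097, sin λ = -0.676092, cos λ = -0.736817.
East component: ΔE = −sin λ·ΔX + cos λ·ΔY = −(-0.676092)(493.9) + (-0.736817)(-411.8) = 637.34 m.
1° of latitude spans 111200 m; at latitude φ, 1° of longitude spans that × cos φ = 101870.0 m, so Δλ = 637.34 / 101870.0 × 3600 = 22.523″.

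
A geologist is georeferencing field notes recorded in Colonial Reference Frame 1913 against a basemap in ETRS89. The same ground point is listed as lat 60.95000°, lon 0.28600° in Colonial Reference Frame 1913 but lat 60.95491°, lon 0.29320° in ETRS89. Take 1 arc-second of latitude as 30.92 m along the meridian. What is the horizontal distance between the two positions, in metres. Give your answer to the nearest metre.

Δφ = 60.95491° − 60.95000° = +0.00491°; Δλ = 0.29320° − 0.28600° = +0.00720°.
1° of latitude = 3600 × 30.92 = 111312 m.
ΔN = Δφ × 111312 = 546.5 m; ΔE = Δλ × 111312 × cos(60.95000°) = +0.00720 × 111312 × 0.485573 = 389.2 m.
Distance = √(ΔE² + ΔN²) = √(389.2² + 546.5²) = 670.9 m.

671 m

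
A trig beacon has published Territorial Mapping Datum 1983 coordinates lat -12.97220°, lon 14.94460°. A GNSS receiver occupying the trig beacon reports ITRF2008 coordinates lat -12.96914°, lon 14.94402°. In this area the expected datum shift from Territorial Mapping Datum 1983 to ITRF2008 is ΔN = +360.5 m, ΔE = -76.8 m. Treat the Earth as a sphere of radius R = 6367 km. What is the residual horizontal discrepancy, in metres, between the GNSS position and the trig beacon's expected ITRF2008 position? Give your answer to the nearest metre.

Observed coordinate differences: Δφ = +0.00306°, Δλ = -0.00058°.
Converting to metres (1° lat = 111125 m, cos φ = 0.974479): observed ΔN = 340.0 m, observed ΔE = -62.8 m.
Subtracting the expected shift leaves a residual of 340.0 − (360.5) = -20.5 m north and -62.8 − (-76.8) = 14.0 m east.
Residual distance = √((-20.5)² + 14.0²) = 24.8 m.

25 m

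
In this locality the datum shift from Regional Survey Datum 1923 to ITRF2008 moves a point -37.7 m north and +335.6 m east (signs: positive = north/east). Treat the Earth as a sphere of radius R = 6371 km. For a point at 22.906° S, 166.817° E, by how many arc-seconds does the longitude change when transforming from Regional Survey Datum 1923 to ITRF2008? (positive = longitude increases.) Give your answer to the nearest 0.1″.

At latitude -22.906°, cos φ = 0.921145.
One radian of longitude at latitude φ spans R cos φ, so Δλ = ΔE / (R cos φ) = 335.6 / (6371000 × 0.921145) = 5.7186e-05 rad = 11.795″.

Δλ = 11.8″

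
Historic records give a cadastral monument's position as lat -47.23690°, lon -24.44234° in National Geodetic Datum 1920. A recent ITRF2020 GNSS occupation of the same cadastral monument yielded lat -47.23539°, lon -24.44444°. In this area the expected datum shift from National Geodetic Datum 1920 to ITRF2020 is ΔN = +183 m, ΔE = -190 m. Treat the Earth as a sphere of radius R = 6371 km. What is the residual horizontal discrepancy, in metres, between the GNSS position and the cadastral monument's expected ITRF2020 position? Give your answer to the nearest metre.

35 m

Observed coordinate differences: Δφ = +0.00151°, Δλ = -0.00210°.
Converting to metres (1° lat = 111195 m, cos φ = 0.678969): observed ΔN = 167.9 m, observed ΔE = -158.5 m.
Subtracting the expected shift leaves a residual of 167.9 − (183) = -15.1 m north and -158.5 − (-190) = 31.5 m east.
Residual distance = √((-15.1)² + 31.5²) = 34.9 m.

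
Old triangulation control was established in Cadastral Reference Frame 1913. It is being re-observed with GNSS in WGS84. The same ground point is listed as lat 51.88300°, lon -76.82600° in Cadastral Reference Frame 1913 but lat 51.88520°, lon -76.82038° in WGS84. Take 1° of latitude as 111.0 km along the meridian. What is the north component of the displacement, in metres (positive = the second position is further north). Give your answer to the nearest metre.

Δφ = 51.88520° − 51.88300° = +0.00220°; Δλ = -76.82038° − -76.82600° = +0.00562°.
ΔN = Δφ × 111000 = 244.2 m; ΔE = Δλ × 111000 × cos(51.88300°) = +0.00562 × 111000 × 0.617269 = 385.1 m.

ΔN = 244 m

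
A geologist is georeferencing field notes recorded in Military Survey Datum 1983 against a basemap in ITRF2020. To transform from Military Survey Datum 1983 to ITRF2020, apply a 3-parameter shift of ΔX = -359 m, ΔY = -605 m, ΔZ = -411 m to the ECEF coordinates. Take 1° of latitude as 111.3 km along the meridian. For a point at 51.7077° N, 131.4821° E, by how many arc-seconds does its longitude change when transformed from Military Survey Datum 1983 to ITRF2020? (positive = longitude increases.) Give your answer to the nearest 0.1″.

Δλ = 35.0″

sin φ = 0.784860, cos φ = 0.619674, sin λ = 0.749163, cos λ = -0.662386.
East component: ΔE = −sin λ·ΔX + cos λ·ΔY = −(0.749163)(-359) + (-0.662386)(-605) = 669.69 m.
1° of latitude spans 111300 m; at latitude φ, 1° of longitude spans that × cos φ = 68969.7 m, so Δλ = 669.69 / 68969.7 × 3600 = 34.956″.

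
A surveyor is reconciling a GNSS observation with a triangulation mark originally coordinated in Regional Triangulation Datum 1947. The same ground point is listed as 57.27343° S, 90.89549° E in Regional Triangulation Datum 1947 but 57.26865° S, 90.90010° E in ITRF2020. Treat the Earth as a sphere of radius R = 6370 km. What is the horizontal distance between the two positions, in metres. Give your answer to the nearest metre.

599 m

Δφ = -57.26865° − -57.27343° = +0.00478°; Δλ = 90.90010° − 90.89549° = +0.00461°.
1° along a meridian = πR/180 = 111177 m.
ΔN = Δφ × 111177 = 531.4 m; ΔE = Δλ × 111177 × cos(-57.27343°) = +0.00461 × 111177 × 0.540630 = 277.1 m.
Distance = √(ΔE² + ΔN²) = √(277.1² + 531.4²) = 599.3 m.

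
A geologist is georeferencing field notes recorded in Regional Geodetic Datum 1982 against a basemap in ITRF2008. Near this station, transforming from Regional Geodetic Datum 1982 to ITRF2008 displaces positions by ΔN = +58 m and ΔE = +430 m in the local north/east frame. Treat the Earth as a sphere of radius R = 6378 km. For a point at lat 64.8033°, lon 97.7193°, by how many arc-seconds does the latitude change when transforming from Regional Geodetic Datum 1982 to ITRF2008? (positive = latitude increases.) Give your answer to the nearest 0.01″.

Δφ = 1.88″

On a sphere of radius R, 1 rad of latitude = R, so Δφ = ΔN / R = 58.0 / 6378000 = 9.0938e-06 rad = 1.876″.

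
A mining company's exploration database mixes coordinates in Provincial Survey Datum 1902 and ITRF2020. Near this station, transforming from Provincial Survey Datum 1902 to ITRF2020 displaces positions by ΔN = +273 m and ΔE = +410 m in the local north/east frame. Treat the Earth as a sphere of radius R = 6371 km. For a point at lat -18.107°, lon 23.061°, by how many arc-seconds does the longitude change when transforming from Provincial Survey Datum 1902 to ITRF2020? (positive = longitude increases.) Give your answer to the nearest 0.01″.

Δλ = 13.97″

At latitude -18.107°, cos φ = 0.950478.
One radian of longitude at latitude φ spans R cos φ, so Δλ = ΔE / (R cos φ) = 410.0 / (6371000 × 0.950478) = 6.7707e-05 rad = 13.966″.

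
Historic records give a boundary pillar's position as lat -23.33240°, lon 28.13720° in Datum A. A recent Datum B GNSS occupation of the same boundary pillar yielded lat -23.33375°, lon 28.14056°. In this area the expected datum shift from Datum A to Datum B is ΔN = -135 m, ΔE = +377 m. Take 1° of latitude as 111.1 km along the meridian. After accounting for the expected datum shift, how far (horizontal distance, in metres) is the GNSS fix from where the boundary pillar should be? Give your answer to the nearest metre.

Observed coordinate differences: Δφ = -0.00135°, Δλ = +0.00336°.
Converting to metres (1° lat = 111100 m, cos φ = 0.918223): observed ΔN = -150.0 m, observed ΔE = 342.8 m.
Subtracting the expected shift leaves a residual of -150.0 − (-135) = -15.0 m north and 342.8 − (377) = -34.2 m east.
Residual distance = √((-15.0)² + (-34.2)²) = 37.4 m.

37 m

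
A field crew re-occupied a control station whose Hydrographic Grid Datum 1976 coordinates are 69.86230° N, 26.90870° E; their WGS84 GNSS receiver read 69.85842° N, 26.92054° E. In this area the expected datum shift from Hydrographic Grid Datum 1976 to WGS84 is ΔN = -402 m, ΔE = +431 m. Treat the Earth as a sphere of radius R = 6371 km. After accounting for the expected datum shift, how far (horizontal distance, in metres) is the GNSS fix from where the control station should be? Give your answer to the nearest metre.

37 m

Observed coordinate differences: Δφ = -0.00388°, Δλ = +0.01184°.
Converting to metres (1° lat = 111195 m, cos φ = 0.344278): observed ΔN = -431.4 m, observed ΔE = 453.3 m.
Subtracting the expected shift leaves a residual of -431.4 − (-402) = -29.4 m north and 453.3 − (431) = 22.3 m east.
Residual distance = √((-29.4)² + 22.3²) = 36.9 m.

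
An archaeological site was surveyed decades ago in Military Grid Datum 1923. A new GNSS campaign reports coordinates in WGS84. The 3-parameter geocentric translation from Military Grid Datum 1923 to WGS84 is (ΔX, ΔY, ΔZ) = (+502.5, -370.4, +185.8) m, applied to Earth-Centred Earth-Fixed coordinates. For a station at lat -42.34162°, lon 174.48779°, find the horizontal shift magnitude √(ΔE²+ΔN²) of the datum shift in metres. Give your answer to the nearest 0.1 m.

The local east axis at (φ, λ) is (−sin λ, cos λ, 0), so ΔE = −sin(174.48779°)·502.5 + cos(174.48779°)·(-370.4) = 320.42 m.
The local north axis is (−sin φ cos λ, −sin φ sin λ, cos φ), giving ΔN = -336.894 − 23.965 + 137.333 = -223.53 m.
Horizontal magnitude = √(ΔE² + ΔN²) = √(320.42² + (-223.53)²) = 390.68 m.

390.7 m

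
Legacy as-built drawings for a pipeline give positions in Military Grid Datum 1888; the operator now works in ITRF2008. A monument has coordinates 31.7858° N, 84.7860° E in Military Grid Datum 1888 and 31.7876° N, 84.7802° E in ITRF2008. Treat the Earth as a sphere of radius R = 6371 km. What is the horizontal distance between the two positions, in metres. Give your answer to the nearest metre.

Δφ = 31.7876° − 31.7858° = +0.0018°; Δλ = 84.7802° − 84.7860° = -0.0058°.
1° along a meridian = πR/180 = 111195 m.
ΔN = Δφ × 111195 = 200.2 m; ΔE = Δλ × 111195 × cos(31.7858°) = -0.0058 × 111195 × 0.850023 = -548.2 m.
Distance = √(ΔE² + ΔN²) = √((-548.2)² + 200.2²) = 583.6 m.

584 m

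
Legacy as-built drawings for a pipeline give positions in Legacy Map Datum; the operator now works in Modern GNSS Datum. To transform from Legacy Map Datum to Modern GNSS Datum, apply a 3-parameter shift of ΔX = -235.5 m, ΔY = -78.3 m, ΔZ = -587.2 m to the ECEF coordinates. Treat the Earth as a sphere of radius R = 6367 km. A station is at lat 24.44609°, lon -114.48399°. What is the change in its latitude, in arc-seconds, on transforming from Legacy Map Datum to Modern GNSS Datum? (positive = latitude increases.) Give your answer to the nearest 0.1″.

sin φ = 0.413837, cos φ = 0.910351, sin λ = -0.910077, cos λ = -0.414439.
North component: ΔN = −sin φ cos λ·ΔX − sin φ sin λ·ΔY + cos φ·ΔZ = −(0.413837)(-0.414439)(-235.5) − (0.413837)(-0.910077)(-78.3) + (0.910351)(-587.2) = -604.44 m.
1° of latitude spans πR/180 = 111125 m, so Δφ = -604.44 / 111125 × 3600 = -19.581″.

Δφ = -19.6″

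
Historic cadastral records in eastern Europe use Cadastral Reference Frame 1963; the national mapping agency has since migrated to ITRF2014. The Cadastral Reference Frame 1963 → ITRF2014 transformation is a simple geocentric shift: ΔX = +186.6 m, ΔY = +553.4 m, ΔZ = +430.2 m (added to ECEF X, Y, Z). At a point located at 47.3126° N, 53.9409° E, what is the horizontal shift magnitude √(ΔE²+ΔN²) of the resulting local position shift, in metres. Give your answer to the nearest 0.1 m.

210.9 m

At φ = 47.3126°, λ = 53.9409°: sin φ = 0.735064, cos φ = 0.677998, sin λ = 0.808410, cos λ = 0.588619.
ΔE = −sin λ·ΔX + cos λ·ΔY = −(0.808410)·(186.6) + (0.588619)·(553.4) = 174.89 m.
ΔN = −sin φ cos λ·ΔX − sin φ sin λ·ΔY + cos φ·ΔZ = −(0.735064)(0.588619)(186.6) − (0.735064)(0.808410)(553.4) + (0.677998)(430.2) = -117.91 m.
Horizontal magnitude = √(ΔE² + ΔN²) = √(174.89² + (-117.91)²) = 210.93 m.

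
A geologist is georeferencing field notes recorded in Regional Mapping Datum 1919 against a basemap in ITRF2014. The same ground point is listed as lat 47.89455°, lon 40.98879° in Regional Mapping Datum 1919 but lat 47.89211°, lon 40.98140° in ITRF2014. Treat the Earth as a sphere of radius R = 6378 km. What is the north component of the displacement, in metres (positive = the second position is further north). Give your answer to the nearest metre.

Δφ = 47.89211° − 47.89455° = -0.00244°; Δλ = 40.98140° − 40.98879° = -0.00739°.
1° along a meridian = πR/180 = 111317 m.
ΔN = Δφ × 111317 = -271.6 m; ΔE = Δλ × 111317 × cos(47.89455°) = -0.00739 × 111317 × 0.670497 = -551.6 m.

ΔN = -272 m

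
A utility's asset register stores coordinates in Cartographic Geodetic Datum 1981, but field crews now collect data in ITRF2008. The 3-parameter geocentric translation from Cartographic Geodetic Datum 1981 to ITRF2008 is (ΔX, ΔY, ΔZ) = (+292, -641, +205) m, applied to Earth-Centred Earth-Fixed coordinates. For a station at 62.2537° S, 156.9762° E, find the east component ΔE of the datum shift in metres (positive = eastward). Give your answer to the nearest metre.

The local east axis at (φ, λ) is (−sin λ, cos λ, 0), so ΔE = −sin(156.9762°)·292 + cos(156.9762°)·(-641) = 475.73 m.

ΔE = 476 m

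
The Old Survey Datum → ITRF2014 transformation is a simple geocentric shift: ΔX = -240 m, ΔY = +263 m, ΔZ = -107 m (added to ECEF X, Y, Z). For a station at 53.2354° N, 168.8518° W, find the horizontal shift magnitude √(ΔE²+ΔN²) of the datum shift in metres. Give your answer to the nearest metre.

The local east axis at (φ, λ) is (−sin λ, cos λ, 0), so ΔE = −sin(-168.8518°)·(-240) + cos(-168.8518°)·263 = -304.44 m.
The local north axis is (−sin φ cos λ, −sin φ sin λ, cos φ), giving ΔN = -188.636 + 40.736 − 64.043 = -211.94 m.
Horizontal magnitude = √(ΔE² + ΔN²) = √((-304.44)² + (-211.94)²) = 370.95 m.

371 m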